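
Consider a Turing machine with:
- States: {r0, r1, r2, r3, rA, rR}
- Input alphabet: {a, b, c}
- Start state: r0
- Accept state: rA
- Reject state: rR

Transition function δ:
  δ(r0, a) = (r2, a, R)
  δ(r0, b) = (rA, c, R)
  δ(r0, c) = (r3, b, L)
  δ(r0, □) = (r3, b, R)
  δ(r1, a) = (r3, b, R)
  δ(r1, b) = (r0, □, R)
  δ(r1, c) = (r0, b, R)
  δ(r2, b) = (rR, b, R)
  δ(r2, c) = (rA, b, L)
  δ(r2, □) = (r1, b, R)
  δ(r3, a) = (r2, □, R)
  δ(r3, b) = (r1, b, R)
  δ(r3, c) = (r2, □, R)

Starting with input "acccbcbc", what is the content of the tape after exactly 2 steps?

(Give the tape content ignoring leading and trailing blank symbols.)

Execution trace:
Initial: [r0]acccbcbc
Step 1: δ(r0, a) = (r2, a, R) → a[r2]cccbcbc
Step 2: δ(r2, c) = (rA, b, L) → [rA]abccbcbc

The machine reaches the accept state rA and halts.

After 2 steps, the tape (ignoring leading/trailing blanks) is: abccbcbc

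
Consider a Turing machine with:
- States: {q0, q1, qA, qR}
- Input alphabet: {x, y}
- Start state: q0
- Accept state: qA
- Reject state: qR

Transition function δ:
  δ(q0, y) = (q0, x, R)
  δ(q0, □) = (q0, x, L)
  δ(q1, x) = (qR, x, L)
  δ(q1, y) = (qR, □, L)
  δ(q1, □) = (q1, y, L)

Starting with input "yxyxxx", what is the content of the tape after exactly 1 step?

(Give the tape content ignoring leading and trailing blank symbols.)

Execution trace:
Initial: [q0]yxyxxx
Step 1: δ(q0, y) = (q0, x, R) → x[q0]xyxxx

No transition is defined for δ(q0, x). By convention the machine halts and rejects.

After 1 step, the tape (ignoring leading/trailing blanks) is: xxyxxx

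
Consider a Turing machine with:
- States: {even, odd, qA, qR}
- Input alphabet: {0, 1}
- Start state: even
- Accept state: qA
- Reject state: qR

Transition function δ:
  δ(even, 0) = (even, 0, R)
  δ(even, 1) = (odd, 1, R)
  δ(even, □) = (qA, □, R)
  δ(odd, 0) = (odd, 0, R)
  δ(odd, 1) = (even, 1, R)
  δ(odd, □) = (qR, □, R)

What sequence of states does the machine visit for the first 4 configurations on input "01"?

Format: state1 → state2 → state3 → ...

Execution trace:
Initial: [even]01
Step 1: δ(even, 0) = (even, 0, R) → 0[even]1
Step 2: δ(even, 1) = (odd, 1, R) → 01[odd]□
Step 3: δ(odd, □) = (qR, □, R) → 01□[qR]□

The machine reaches the reject state qR and halts.

State sequence: even → even → odd → qR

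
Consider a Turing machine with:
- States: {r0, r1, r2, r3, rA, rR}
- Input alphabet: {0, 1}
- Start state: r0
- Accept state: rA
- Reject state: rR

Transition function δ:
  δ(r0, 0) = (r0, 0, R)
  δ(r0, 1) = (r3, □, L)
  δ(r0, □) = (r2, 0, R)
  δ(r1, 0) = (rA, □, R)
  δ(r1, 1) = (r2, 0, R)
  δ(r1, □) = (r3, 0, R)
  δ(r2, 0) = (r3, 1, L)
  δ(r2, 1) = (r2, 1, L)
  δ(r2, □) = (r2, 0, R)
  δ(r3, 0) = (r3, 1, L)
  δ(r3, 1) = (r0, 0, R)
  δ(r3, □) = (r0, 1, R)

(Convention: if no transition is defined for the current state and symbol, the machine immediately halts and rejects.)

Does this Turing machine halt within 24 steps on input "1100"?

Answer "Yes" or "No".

Execution trace:
Initial: [r0]1100
Step 1: δ(r0, 1) = (r3, □, L) → [r3]□□100
Step 2: δ(r3, □) = (r0, 1, R) → 1[r0]□100
Step 3: δ(r0, □) = (r2, 0, R) → 10[r2]100
Step 4: δ(r2, 1) = (r2, 1, L) → 1[r2]0100
Step 5: δ(r2, 0) = (r3, 1, L) → [r3]11100
Step 6: δ(r3, 1) = (r0, 0, R) → 0[r0]1100
Step 7: δ(r0, 1) = (r3, □, L) → [r3]0□100
Step 8: δ(r3, 0) = (r3, 1, L) → [r3]□1□100
Step 9: δ(r3, □) = (r0, 1, R) → 1[r0]1□100
Step 10: δ(r0, 1) = (r3, □, L) → [r3]1□□100
Step 11: δ(r3, 1) = (r0, 0, R) → 0[r0]□□100
Step 12: δ(r0, □) = (r2, 0, R) → 00[r2]□100
Step 13: δ(r2, □) = (r2, 0, R) → 000[r2]100
Step 14: δ(r2, 1) = (r2, 1, L) → 00[r2]0100
Step 15: δ(r2, 0) = (r3, 1, L) → 0[r3]01100
Step 16: δ(r3, 0) = (r3, 1, L) → [r3]011100
Step 17: δ(r3, 0) = (r3, 1, L) → [r3]□111100
Step 18: δ(r3, □) = (r0, 1, R) → 1[r0]111100
Step 19: δ(r0, 1) = (r3, □, L) → [r3]1□11100
Step 20: δ(r3, 1) = (r0, 0, R) → 0[r0]□11100
Step 21: δ(r0, □) = (r2, 0, R) → 00[r2]11100
Step 22: δ(r2, 1) = (r2, 1, L) → 0[r2]011100
Step 23: δ(r2, 0) = (r3, 1, L) → [r3]0111100
Step 24: δ(r3, 0) = (r3, 1, L) → [r3]□1111100

The machine has not reached a halting state after 24 steps.
The machine did not halt within the 24-step bound.

Answer: No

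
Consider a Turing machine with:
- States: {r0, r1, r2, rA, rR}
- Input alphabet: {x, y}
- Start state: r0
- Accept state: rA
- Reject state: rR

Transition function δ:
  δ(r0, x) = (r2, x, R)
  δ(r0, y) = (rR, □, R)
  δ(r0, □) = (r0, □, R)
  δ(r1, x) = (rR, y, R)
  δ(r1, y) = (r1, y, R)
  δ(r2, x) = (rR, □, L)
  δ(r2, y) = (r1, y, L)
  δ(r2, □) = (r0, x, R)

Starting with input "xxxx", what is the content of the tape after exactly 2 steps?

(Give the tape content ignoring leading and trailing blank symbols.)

Execution trace:
Initial: [r0]xxxx
Step 1: δ(r0, x) = (r2, x, R) → x[r2]xxx
Step 2: δ(r2, x) = (rR, □, L) → [rR]x□xx

The machine reaches the reject state rR and halts.

After 2 steps, the tape (ignoring leading/trailing blanks) is: x□xx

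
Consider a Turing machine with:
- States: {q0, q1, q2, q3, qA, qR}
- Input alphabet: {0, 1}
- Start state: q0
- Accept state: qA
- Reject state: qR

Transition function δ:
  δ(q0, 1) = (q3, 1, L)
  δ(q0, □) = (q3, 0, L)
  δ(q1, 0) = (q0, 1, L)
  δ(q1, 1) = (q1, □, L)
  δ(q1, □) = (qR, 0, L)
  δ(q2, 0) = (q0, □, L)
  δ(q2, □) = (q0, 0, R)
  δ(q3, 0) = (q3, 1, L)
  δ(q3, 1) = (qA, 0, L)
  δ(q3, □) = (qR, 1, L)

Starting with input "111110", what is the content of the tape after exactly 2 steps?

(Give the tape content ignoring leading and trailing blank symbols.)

Execution trace:
Initial: [q0]111110
Step 1: δ(q0, 1) = (q3, 1, L) → [q3]□111110
Step 2: δ(q3, □) = (qR, 1, L) → [qR]□1111110

The machine reaches the reject state qR and halts.

After 2 steps, the tape (ignoring leading/trailing blanks) is: 1111110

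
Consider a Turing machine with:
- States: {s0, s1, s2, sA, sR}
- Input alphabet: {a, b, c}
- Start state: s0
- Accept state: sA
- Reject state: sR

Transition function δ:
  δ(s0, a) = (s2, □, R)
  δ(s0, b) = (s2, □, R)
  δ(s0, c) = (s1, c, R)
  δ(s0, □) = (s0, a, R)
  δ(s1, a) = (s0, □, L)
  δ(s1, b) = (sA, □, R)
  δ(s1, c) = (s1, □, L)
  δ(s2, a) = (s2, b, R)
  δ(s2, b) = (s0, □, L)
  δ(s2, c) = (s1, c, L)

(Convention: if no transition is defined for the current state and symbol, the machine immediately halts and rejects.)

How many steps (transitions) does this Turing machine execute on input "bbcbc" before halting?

Execution trace:
Initial: [s0]bbcbc
Step 1: δ(s0, b) = (s2, □, R) → □[s2]bcbc
Step 2: δ(s2, b) = (s0, □, L) → [s0]□□cbc
Step 3: δ(s0, □) = (s0, a, R) → a[s0]□cbc
Step 4: δ(s0, □) = (s0, a, R) → aa[s0]cbc
Step 5: δ(s0, c) = (s1, c, R) → aac[s1]bc
Step 6: δ(s1, b) = (sA, □, R) → aac□[sA]c

The machine reaches the accept state sA and halts.

The machine executed 6 steps before halting.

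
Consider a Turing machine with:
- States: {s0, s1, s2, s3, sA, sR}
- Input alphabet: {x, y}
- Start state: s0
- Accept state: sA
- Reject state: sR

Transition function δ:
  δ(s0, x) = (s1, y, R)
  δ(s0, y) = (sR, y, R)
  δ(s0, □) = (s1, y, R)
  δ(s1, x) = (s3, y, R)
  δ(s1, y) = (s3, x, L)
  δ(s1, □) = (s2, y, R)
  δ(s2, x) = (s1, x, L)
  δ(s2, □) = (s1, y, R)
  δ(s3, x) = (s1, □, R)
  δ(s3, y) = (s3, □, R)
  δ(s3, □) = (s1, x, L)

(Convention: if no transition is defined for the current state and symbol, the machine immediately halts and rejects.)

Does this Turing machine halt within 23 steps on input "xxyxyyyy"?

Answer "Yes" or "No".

Execution trace:
Initial: [s0]xxyxyyyy
Step 1: δ(s0, x) = (s1, y, R) → y[s1]xyxyyyy
Step 2: δ(s1, x) = (s3, y, R) → yy[s3]yxyyyy
Step 3: δ(s3, y) = (s3, □, R) → yy□[s3]xyyyy
Step 4: δ(s3, x) = (s1, □, R) → yy□□[s1]yyyy
Step 5: δ(s1, y) = (s3, x, L) → yy□[s3]□xyyy
Step 6: δ(s3, □) = (s1, x, L) → yy[s1]□xxyyy
Step 7: δ(s1, □) = (s2, y, R) → yyy[s2]xxyyy
Step 8: δ(s2, x) = (s1, x, L) → yy[s1]yxxyyy
Step 9: δ(s1, y) = (s3, x, L) → y[s3]yxxxyyy
Step 10: δ(s3, y) = (s3, □, R) → y□[s3]xxxyyy
Step 11: δ(s3, x) = (s1, □, R) → y□□[s1]xxyyy
Step 12: δ(s1, x) = (s3, y, R) → y□□y[s3]xyyy
Step 13: δ(s3, x) = (s1, □, R) → y□□y□[s1]yyy
Step 14: δ(s1, y) = (s3, x, L) → y□□y[s3]□xyy
Step 15: δ(s3, □) = (s1, x, L) → y□□[s1]yxxyy
Step 16: δ(s1, y) = (s3, x, L) → y□[s3]□xxxyy
Step 17: δ(s3, □) = (s1, x, L) → y[s1]□xxxxyy
Step 18: δ(s1, □) = (s2, y, R) → yy[s2]xxxxyy
Step 19: δ(s2, x) = (s1, x, L) → y[s1]yxxxxyy
Step 20: δ(s1, y) = (s3, x, L) → [s3]yxxxxxyy
Step 21: δ(s3, y) = (s3, □, R) → □[s3]xxxxxyy
Step 22: δ(s3, x) = (s1, □, R) → □□[s1]xxxxyy
Step 23: δ(s1, x) = (s3, y, R) → □□y[s3]xxxyy

The machine has not reached a halting state after 23 steps.
The machine did not halt within the 23-step bound.

Answer: No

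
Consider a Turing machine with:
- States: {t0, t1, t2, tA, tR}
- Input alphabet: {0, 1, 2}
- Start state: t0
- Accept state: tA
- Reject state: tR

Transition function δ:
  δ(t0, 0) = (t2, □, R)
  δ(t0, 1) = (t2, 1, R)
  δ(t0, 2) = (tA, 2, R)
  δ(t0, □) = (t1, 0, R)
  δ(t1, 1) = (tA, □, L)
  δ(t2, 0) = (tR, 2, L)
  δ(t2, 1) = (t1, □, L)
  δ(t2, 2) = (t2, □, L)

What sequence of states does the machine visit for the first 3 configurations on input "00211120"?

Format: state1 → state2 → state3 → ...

Execution trace:
Initial: [t0]00211120
Step 1: δ(t0, 0) = (t2, □, R) → □[t2]0211120
Step 2: δ(t2, 0) = (tR, 2, L) → [tR]□2211120

The machine reaches the reject state tR and halts.

State sequence: t0 → t2 → tR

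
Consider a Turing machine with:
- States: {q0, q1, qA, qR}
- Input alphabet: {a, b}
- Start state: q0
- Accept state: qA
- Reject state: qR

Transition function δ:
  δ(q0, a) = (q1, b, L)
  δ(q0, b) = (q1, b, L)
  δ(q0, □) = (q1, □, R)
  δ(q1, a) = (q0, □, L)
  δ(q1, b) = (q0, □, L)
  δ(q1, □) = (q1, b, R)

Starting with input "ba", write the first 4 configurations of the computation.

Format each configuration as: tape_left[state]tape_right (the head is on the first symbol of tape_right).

Transitions applied:
Step 1: δ(q0, b) = (q1, b, L)
Step 2: δ(q1, □) = (q1, b, R)
Step 3: δ(q1, b) = (q0, □, L)

The first 4 configurations are:
[q0]ba ⊢ [q1]□ba ⊢ b[q1]ba ⊢ [q0]b□a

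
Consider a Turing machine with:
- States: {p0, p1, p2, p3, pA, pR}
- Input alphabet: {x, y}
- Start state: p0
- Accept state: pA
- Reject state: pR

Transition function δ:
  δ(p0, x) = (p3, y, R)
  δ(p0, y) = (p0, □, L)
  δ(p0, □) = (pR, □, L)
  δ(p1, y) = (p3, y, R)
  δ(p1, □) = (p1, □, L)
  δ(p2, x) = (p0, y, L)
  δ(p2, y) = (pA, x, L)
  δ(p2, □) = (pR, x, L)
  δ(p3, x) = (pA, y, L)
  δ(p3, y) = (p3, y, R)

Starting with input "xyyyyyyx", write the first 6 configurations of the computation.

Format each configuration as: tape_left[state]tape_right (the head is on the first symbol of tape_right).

Transitions applied:
Step 1: δ(p0, x) = (p3, y, R)
Step 2: δ(p3, y) = (p3, y, R)
Step 3: δ(p3, y) = (p3, y, R)
Step 4: δ(p3, y) = (p3, y, R)
Step 5: δ(p3, y) = (p3, y, R)

The first 6 configurations are:
[p0]xyyyyyyx ⊢ y[p3]yyyyyyx ⊢ yy[p3]yyyyyx ⊢ yyy[p3]yyyyx ⊢ yyyy[p3]yyyx ⊢ yyyyy[p3]yyx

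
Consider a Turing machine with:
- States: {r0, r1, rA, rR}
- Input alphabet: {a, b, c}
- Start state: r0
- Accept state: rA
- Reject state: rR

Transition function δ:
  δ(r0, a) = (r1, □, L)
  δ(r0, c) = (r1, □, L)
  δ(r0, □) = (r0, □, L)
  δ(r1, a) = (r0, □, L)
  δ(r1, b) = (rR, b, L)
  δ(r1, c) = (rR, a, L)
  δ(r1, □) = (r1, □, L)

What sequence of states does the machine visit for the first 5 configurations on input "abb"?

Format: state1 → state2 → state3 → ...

Execution trace:
Initial: [r0]abb
Step 1: δ(r0, a) = (r1, □, L) → [r1]□□bb
Step 2: δ(r1, □) = (r1, □, L) → [r1]□□□bb
Step 3: δ(r1, □) = (r1, □, L) → [r1]□□□□bb
Step 4: δ(r1, □) = (r1, □, L) → [r1]□□□□□bb

State sequence: r0 → r1 → r1 → r1 → r1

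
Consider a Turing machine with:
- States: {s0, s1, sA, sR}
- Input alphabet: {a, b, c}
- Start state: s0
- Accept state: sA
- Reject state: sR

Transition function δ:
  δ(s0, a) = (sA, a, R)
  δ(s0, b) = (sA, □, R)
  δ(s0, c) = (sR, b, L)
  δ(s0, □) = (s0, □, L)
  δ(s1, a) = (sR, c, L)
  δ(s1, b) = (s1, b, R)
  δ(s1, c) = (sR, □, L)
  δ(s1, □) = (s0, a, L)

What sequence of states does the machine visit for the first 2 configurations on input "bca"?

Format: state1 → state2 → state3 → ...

Execution trace:
Initial: [s0]bca
Step 1: δ(s0, b) = (sA, □, R) → □[sA]ca

The machine reaches the accept state sA and halts.

State sequence: s0 → sA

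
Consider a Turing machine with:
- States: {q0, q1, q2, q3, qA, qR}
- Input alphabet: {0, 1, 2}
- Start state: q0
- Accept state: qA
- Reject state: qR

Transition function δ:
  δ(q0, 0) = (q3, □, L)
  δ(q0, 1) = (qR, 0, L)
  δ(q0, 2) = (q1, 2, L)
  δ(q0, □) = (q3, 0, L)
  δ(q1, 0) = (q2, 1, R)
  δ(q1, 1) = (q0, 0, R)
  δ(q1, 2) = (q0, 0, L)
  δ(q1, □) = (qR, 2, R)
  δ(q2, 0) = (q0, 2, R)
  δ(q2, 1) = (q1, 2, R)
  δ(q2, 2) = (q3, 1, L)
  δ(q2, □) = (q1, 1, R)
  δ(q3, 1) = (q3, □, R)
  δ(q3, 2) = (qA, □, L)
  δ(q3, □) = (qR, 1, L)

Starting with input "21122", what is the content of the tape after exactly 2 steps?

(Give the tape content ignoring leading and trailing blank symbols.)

Execution trace:
Initial: [q0]21122
Step 1: δ(q0, 2) = (q1, 2, L) → [q1]□21122
Step 2: δ(q1, □) = (qR, 2, R) → 2[qR]21122

The machine reaches the reject state qR and halts.

After 2 steps, the tape (ignoring leading/trailing blanks) is: 221122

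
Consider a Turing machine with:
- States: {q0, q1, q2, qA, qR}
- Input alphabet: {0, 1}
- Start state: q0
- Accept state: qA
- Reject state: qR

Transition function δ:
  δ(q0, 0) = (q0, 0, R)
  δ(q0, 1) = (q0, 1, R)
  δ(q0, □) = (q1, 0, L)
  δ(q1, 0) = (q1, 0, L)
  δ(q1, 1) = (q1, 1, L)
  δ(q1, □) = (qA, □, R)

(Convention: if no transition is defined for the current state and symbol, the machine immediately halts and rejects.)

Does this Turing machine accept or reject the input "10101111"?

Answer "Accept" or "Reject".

Execution trace:
Initial: [q0]10101111
Step 1: δ(q0, 1) = (q0, 1, R) → 1[q0]0101111
Step 2: δ(q0, 0) = (q0, 0, R) → 10[q0]101111
Step 3: δ(q0, 1) = (q0, 1, R) → 101[q0]01111
Step 4: δ(q0, 0) = (q0, 0, R) → 1010[q0]1111
Step 5: δ(q0, 1) = (q0, 1, R) → 10101[q0]111
Step 6: δ(q0, 1) = (q0, 1, R) → 101011[q0]11
Step 7: δ(q0, 1) = (q0, 1, R) → 1010111[q0]1
Step 8: δ(q0, 1) = (q0, 1, R) → 10101111[q0]□
Step 9: δ(q0, □) = (q1, 0, L) → 1010111[q1]10
Step 10: δ(q1, 1) = (q1, 1, L) → 101011[q1]110
Step 11: δ(q1, 1) = (q1, 1, L) → 10101[q1]1110
Step 12: δ(q1, 1) = (q1, 1, L) → 1010[q1]11110
Step 13: δ(q1, 1) = (q1, 1, L) → 101[q1]011110
Step 14: δ(q1, 0) = (q1, 0, L) → 10[q1]1011110
Step 15: δ(q1, 1) = (q1, 1, L) → 1[q1]01011110
Step 16: δ(q1, 0) = (q1, 0, L) → [q1]101011110
Step 17: δ(q1, 1) = (q1, 1, L) → [q1]□101011110
Step 18: δ(q1, □) = (qA, □, R) → □[qA]101011110

The machine reaches the accept state qA and halts.

Answer: Accept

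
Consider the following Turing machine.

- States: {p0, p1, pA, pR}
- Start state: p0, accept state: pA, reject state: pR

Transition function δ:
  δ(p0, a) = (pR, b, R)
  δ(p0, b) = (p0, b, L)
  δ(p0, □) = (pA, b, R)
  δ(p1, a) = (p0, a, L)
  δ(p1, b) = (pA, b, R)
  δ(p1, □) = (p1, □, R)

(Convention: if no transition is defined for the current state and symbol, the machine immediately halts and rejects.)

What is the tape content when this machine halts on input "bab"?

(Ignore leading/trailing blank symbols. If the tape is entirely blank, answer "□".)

Execution trace:
Initial: [p0]bab
Step 1: δ(p0, b) = (p0, b, L) → [p0]□bab
Step 2: δ(p0, □) = (pA, b, R) → b[pA]bab

The machine reaches the accept state pA and halts.

Final tape (ignoring leading/trailing blanks): bbab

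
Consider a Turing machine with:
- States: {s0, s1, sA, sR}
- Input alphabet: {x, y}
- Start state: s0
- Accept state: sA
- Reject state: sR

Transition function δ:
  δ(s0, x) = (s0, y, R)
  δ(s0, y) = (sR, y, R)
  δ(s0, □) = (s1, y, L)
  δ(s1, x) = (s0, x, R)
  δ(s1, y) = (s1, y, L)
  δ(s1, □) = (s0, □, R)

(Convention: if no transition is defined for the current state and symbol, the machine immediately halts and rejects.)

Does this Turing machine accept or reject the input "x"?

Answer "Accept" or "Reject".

Execution trace:
Initial: [s0]x
Step 1: δ(s0, x) = (s0, y, R) → y[s0]□
Step 2: δ(s0, □) = (s1, y, L) → [s1]yy
Step 3: δ(s1, y) = (s1, y, L) → [s1]□yy
Step 4: δ(s1, □) = (s0, □, R) → □[s0]yy
Step 5: δ(s0, y) = (sR, y, R) → □y[sR]y

The machine reaches the reject state sR and halts.

Answer: Reject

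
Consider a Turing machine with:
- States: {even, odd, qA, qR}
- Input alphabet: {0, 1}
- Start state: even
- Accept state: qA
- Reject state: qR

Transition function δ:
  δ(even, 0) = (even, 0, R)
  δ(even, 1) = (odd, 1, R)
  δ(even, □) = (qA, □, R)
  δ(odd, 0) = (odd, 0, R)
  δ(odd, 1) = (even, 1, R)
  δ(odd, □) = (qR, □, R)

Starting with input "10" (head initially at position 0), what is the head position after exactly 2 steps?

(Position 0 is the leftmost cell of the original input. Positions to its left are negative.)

Execution trace (head position shown):
Step 0: [even]10  (head at position 0)
Step 1: move right → 1[odd]0  (head at position 1)
Step 2: move right → 10[odd]□  (head at position 2)

After 2 steps, the head is at position 2.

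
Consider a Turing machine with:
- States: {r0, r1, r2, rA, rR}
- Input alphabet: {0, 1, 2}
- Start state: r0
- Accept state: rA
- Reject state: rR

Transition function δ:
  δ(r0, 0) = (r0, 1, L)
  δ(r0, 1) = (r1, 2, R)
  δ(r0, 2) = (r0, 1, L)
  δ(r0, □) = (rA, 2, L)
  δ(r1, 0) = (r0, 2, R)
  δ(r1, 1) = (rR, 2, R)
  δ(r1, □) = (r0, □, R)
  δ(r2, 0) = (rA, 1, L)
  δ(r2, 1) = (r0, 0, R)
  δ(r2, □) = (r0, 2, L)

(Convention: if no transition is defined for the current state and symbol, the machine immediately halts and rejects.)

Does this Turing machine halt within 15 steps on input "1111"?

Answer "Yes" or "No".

Execution trace:
Initial: [r0]1111
Step 1: δ(r0, 1) = (r1, 2, R) → 2[r1]111
Step 2: δ(r1, 1) = (rR, 2, R) → 22[rR]11

The machine reaches the reject state rR and halts.
The machine halted after 2 steps (within the 15-step bound).

Answer: Yes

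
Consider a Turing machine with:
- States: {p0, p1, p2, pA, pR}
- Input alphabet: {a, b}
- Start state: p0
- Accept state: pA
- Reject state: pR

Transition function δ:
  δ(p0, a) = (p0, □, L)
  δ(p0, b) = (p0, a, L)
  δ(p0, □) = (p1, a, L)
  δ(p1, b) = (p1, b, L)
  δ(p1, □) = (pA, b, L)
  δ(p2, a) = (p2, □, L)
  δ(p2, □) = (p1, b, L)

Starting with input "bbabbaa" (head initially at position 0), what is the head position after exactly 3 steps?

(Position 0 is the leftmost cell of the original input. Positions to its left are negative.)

Execution trace (head position shown):
Step 0: [p0]bbabbaa  (head at position 0)
Step 1: move left → [p0]□ababbaa  (head at position -1)
Step 2: move left → [p1]□aababbaa  (head at position -2)
Step 3: move left → [pA]□baababbaa  (head at position -3)

After 3 steps, the head is at position -3.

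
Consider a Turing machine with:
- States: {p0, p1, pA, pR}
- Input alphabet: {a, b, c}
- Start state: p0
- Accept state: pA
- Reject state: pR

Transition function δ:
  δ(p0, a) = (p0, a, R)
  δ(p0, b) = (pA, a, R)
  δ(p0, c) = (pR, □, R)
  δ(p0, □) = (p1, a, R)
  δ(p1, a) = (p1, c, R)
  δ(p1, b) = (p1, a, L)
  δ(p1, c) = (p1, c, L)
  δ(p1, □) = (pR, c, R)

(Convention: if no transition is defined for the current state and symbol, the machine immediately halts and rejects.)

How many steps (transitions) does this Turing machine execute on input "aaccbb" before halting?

Execution trace:
Initial: [p0]aaccbb
Step 1: δ(p0, a) = (p0, a, R) → a[p0]accbb
Step 2: δ(p0, a) = (p0, a, R) → aa[p0]ccbb
Step 3: δ(p0, c) = (pR, □, R) → aa□[pR]cbb

The machine reaches the reject state pR and halts.

The machine executed 3 steps before halting.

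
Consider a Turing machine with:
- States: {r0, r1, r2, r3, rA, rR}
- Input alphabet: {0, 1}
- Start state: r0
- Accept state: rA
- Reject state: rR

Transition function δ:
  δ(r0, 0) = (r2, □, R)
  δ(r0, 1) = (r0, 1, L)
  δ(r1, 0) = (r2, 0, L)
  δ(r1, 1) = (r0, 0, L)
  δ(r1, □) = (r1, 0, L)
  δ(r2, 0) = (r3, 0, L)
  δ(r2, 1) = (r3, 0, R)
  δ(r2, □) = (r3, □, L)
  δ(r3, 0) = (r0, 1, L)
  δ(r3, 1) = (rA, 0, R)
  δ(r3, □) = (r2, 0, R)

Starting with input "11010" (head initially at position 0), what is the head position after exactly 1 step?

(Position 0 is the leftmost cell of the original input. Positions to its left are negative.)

Execution trace (head position shown):
Step 0: [r0]11010  (head at position 0)
Step 1: move left → [r0]□11010  (head at position -1)

After 1 step, the head is at position -1.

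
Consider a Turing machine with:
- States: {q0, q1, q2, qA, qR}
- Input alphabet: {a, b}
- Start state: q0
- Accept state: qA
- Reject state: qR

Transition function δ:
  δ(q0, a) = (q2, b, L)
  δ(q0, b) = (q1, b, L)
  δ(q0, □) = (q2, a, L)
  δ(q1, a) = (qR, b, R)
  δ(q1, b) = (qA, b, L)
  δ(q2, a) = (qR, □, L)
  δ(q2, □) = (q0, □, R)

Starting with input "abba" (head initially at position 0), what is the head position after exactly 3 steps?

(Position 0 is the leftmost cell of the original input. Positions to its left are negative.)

Execution trace (head position shown):
Step 0: [q0]abba  (head at position 0)
Step 1: move left → [q2]□bbba  (head at position -1)
Step 2: move right → □[q0]bbba  (head at position 0)
Step 3: move left → [q1]□bbba  (head at position -1)

After 3 steps, the head is at position -1.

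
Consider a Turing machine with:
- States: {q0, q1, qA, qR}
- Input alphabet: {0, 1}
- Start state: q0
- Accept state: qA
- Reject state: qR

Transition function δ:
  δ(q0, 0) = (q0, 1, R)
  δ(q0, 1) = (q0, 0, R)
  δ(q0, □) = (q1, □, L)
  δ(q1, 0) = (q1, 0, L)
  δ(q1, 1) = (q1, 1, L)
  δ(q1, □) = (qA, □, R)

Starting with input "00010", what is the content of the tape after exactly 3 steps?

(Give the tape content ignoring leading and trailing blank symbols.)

Execution trace:
Initial: [q0]00010
Step 1: δ(q0, 0) = (q0, 1, R) → 1[q0]0010
Step 2: δ(q0, 0) = (q0, 1, R) → 11[q0]010
Step 3: δ(q0, 0) = (q0, 1, R) → 111[q0]10

After 3 steps, the tape (ignoring leading/trailing blanks) is: 11110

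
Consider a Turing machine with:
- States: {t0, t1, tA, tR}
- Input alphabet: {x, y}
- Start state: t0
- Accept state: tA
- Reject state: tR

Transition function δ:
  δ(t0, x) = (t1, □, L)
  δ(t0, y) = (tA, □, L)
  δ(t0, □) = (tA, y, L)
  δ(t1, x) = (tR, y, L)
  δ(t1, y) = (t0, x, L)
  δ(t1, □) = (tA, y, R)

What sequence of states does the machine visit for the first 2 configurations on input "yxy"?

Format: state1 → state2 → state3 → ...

Execution trace:
Initial: [t0]yxy
Step 1: δ(t0, y) = (tA, □, L) → [tA]□□xy

The machine reaches the accept state tA and halts.

State sequence: t0 → tA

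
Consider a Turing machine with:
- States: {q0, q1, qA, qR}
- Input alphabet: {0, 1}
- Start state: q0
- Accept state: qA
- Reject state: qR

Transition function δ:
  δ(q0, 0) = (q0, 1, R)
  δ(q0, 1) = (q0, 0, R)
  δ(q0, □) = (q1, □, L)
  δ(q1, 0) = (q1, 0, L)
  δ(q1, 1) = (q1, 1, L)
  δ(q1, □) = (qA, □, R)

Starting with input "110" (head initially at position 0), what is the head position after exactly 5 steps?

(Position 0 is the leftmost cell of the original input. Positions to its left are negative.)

Execution trace (head position shown):
Step 0: [q0]110  (head at position 0)
Step 1: move right → 0[q0]10  (head at position 1)
Step 2: move right → 00[q0]0  (head at position 2)
Step 3: move right → 001[q0]□  (head at position 3)
Step 4: move left → 00[q1]1□  (head at position 2)
Step 5: move left → 0[q1]01□  (head at position 1)

After 5 steps, the head is at position 1.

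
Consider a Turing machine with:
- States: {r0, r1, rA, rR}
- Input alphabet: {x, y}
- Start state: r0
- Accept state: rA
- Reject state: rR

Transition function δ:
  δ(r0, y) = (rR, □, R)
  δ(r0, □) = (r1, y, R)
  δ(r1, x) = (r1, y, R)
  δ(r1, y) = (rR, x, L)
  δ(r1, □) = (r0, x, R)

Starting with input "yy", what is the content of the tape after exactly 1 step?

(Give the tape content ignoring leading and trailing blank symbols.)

Execution trace:
Initial: [r0]yy
Step 1: δ(r0, y) = (rR, □, R) → □[rR]y

The machine reaches the reject state rR and halts.

After 1 step, the tape (ignoring leading/trailing blanks) is: y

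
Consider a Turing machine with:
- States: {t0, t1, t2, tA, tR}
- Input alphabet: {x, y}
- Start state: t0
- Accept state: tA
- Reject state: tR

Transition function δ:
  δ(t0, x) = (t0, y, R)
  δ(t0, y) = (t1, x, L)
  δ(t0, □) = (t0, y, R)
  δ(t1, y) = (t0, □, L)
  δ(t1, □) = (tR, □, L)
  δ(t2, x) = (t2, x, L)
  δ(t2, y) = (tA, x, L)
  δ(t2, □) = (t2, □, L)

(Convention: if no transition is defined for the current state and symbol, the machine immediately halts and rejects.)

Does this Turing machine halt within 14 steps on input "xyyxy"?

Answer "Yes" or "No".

Execution trace:
Initial: [t0]xyyxy
Step 1: δ(t0, x) = (t0, y, R) → y[t0]yyxy
Step 2: δ(t0, y) = (t1, x, L) → [t1]yxyxy
Step 3: δ(t1, y) = (t0, □, L) → [t0]□□xyxy
Step 4: δ(t0, □) = (t0, y, R) → y[t0]□xyxy
Step 5: δ(t0, □) = (t0, y, R) → yy[t0]xyxy
Step 6: δ(t0, x) = (t0, y, R) → yyy[t0]yxy
Step 7: δ(t0, y) = (t1, x, L) → yy[t1]yxxy
Step 8: δ(t1, y) = (t0, □, L) → y[t0]y□xxy
Step 9: δ(t0, y) = (t1, x, L) → [t1]yx□xxy
Step 10: δ(t1, y) = (t0, □, L) → [t0]□□x□xxy
Step 11: δ(t0, □) = (t0, y, R) → y[t0]□x□xxy
Step 12: δ(t0, □) = (t0, y, R) → yy[t0]x□xxy
Step 13: δ(t0, x) = (t0, y, R) → yyy[t0]□xxy
Step 14: δ(t0, □) = (t0, y, R) → yyyy[t0]xxy

The machine has not reached a halting state after 14 steps.
The machine did not halt within the 14-step bound.

Answer: No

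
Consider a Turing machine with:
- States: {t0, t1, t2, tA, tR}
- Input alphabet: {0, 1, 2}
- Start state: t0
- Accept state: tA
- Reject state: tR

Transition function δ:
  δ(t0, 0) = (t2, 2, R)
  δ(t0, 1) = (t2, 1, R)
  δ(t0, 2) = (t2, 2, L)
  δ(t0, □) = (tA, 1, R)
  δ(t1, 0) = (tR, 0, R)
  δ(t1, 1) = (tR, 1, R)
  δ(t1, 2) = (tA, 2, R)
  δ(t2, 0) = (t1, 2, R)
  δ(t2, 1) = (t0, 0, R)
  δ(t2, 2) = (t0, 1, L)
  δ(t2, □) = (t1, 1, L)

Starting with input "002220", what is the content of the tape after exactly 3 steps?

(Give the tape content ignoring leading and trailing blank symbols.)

Execution trace:
Initial: [t0]002220
Step 1: δ(t0, 0) = (t2, 2, R) → 2[t2]02220
Step 2: δ(t2, 0) = (t1, 2, R) → 22[t1]2220
Step 3: δ(t1, 2) = (tA, 2, R) → 222[tA]220

The machine reaches the accept state tA and halts.

After 3 steps, the tape (ignoring leading/trailing blanks) is: 222220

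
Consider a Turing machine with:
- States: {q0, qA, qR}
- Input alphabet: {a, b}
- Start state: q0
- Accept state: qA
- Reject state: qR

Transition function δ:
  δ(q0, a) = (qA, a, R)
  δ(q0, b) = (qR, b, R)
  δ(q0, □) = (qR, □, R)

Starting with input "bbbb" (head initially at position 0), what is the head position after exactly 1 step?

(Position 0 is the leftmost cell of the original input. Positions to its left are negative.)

Execution trace (head position shown):
Step 0: [q0]bbbb  (head at position 0)
Step 1: move right → b[qR]bbb  (head at position 1)

After 1 step, the head is at position 1.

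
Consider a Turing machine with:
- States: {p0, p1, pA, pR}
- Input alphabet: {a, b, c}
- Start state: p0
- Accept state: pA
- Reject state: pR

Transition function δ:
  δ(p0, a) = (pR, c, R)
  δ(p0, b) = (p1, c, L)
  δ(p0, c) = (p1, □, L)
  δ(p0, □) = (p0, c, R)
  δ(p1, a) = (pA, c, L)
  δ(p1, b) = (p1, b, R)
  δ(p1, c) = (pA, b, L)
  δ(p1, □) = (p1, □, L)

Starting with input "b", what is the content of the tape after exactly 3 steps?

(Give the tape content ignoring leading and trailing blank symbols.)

Execution trace:
Initial: [p0]b
Step 1: δ(p0, b) = (p1, c, L) → [p1]□c
Step 2: δ(p1, □) = (p1, □, L) → [p1]□□c
Step 3: δ(p1, □) = (p1, □, L) → [p1]□□□c

After 3 steps, the tape (ignoring leading/trailing blanks) is: c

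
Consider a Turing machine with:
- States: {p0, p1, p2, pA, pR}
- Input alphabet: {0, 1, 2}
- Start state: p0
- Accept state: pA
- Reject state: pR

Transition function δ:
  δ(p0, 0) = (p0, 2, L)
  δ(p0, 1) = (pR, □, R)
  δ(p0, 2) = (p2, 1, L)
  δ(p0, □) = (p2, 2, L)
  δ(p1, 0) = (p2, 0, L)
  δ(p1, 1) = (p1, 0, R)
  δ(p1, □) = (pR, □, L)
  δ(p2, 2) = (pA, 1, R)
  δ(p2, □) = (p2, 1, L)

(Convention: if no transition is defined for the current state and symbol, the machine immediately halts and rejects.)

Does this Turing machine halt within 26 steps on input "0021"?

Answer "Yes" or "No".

Execution trace:
Initial: [p0]0021
Step 1: δ(p0, 0) = (p0, 2, L) → [p0]□2021
Step 2: δ(p0, □) = (p2, 2, L) → [p2]□22021
Step 3: δ(p2, □) = (p2, 1, L) → [p2]□122021
Step 4: δ(p2, □) = (p2, 1, L) → [p2]□1122021
Step 5: δ(p2, □) = (p2, 1, L) → [p2]□11122021
Step 6: δ(p2, □) = (p2, 1, L) → [p2]□111122021
Step 7: δ(p2, □) = (p2, 1, L) → [p2]□1111122021
Step 8: δ(p2, □) = (p2, 1, L) → [p2]□11111122021
Step 9: δ(p2, □) = (p2, 1, L) → [p2]□111111122021
Step 10: δ(p2, □) = (p2, 1, L) → [p2]□1111111122021
Step 11: δ(p2, □) = (p2, 1, L) → [p2]□11111111122021
Step 12: δ(p2, □) = (p2, 1, L) → [p2]□111111111122021
Step 13: δ(p2, □) = (p2, 1, L) → [p2]□1111111111122021
Step 14: δ(p2, □) = (p2, 1, L) → [p2]□11111111111122021
Step 15: δ(p2, □) = (p2, 1, L) → [p2]□111111111111122021
Step 16: δ(p2, □) = (p2, 1, L) → [p2]□1111111111111122021
Step 17: δ(p2, □) = (p2, 1, L) → [p2]□11111111111111122021
Step 18: δ(p2, □) = (p2, 1, L) → [p2]□111111111111111122021
Step 19: δ(p2, □) = (p2, 1, L) → [p2]□1111111111111111122021
Step 20: δ(p2, □) = (p2, 1, L) → [p2]□11111111111111111122021
Step 21: δ(p2, □) = (p2, 1, L) → [p2]□111111111111111111122021
Step 22: δ(p2, □) = (p2, 1, L) → [p2]□1111111111111111111122021
Step 23: δ(p2, □) = (p2, 1, L) → [p2]□11111111111111111111122021
Step 24: δ(p2, □) = (p2, 1, L) → [p2]□111111111111111111111122021
Step 25: δ(p2, □) = (p2, 1, L) → [p2]□1111111111111111111111122021
Step 26: δ(p2, □) = (p2, 1, L) → [p2]□11111111111111111111111122021

The machine has not reached a halting state after 26 steps.
The machine did not halt within the 26-step bound.

Answer: No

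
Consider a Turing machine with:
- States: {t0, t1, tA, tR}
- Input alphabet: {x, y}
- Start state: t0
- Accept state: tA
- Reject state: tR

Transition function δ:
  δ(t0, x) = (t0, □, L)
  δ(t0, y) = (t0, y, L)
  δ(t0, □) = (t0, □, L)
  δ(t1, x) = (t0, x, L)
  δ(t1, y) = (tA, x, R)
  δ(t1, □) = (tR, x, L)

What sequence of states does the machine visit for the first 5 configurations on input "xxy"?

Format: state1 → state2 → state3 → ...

Execution trace:
Initial: [t0]xxy
Step 1: δ(t0, x) = (t0, □, L) → [t0]□□xy
Step 2: δ(t0, □) = (t0, □, L) → [t0]□□□xy
Step 3: δ(t0, □) = (t0, □, L) → [t0]□□□□xy
Step 4: δ(t0, □) = (t0, □, L) → [t0]□□□□□xy

State sequence: t0 → t0 → t0 → t0 → t0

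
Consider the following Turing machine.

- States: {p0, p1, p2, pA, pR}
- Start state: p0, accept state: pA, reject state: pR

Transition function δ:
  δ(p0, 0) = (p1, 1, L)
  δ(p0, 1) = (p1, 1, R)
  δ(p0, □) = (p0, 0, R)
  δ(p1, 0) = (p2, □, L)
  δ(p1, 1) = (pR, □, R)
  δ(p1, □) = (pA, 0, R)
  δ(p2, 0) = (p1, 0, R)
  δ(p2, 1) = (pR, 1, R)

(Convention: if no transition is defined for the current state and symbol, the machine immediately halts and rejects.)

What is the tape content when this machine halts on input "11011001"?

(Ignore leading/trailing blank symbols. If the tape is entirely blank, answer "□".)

Execution trace:
Initial: [p0]11011001
Step 1: δ(p0, 1) = (p1, 1, R) → 1[p1]1011001
Step 2: δ(p1, 1) = (pR, □, R) → 1□[pR]011001

The machine reaches the reject state pR and halts.

Final tape (ignoring leading/trailing blanks): 1□011001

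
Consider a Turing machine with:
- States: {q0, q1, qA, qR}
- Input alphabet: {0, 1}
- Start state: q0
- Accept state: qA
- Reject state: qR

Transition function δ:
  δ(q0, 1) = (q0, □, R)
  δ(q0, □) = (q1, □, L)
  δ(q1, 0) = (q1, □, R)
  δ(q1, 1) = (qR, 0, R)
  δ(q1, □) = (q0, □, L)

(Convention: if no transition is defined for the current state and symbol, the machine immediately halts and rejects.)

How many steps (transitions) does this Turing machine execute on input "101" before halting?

Execution trace:
Initial: [q0]101
Step 1: δ(q0, 1) = (q0, □, R) → □[q0]01

No transition is defined for δ(q0, 0). By convention the machine halts and rejects.

The machine executed 1 step before halting.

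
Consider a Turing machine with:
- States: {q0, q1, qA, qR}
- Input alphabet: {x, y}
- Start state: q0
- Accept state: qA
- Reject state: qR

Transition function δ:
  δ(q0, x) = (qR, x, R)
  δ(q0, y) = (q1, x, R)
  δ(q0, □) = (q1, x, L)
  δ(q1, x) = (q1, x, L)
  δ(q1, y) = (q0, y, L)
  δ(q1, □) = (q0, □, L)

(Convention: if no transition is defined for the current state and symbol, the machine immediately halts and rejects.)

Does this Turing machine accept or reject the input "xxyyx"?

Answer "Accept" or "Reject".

Execution trace:
Initial: [q0]xxyyx
Step 1: δ(q0, x) = (qR, x, R) → x[qR]xyyx

The machine reaches the reject state qR and halts.

Answer: Reject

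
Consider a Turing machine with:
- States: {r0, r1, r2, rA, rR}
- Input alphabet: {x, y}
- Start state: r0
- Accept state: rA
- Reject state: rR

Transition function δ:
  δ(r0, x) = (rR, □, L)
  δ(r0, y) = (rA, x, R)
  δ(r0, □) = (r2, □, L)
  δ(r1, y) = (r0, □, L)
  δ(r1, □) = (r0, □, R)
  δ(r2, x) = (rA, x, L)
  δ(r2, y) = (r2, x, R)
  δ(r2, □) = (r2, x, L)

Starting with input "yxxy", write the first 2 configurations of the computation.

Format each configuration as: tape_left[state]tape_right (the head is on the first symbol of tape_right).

Transitions applied:
Step 1: δ(r0, y) = (rA, x, R)

The first 2 configurations are:
[r0]yxxy ⊢ x[rA]xxy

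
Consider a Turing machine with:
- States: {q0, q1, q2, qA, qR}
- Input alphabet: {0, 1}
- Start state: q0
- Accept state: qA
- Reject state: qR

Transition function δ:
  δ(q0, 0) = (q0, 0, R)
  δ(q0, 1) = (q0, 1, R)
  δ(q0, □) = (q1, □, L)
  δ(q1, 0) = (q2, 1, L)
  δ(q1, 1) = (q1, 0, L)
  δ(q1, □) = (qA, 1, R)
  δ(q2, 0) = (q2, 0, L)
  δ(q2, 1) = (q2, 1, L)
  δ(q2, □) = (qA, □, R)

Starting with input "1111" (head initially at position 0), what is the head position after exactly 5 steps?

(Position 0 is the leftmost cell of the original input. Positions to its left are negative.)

Execution trace (head position shown):
Step 0: [q0]1111  (head at position 0)
Step 1: move right → 1[q0]111  (head at position 1)
Step 2: move right → 11[q0]11  (head at position 2)
Step 3: move right → 111[q0]1  (head at position 3)
Step 4: move right → 1111[q0]□  (head at position 4)
Step 5: move left → 111[q1]1□  (head at position 3)

After 5 steps, the head is at position 3.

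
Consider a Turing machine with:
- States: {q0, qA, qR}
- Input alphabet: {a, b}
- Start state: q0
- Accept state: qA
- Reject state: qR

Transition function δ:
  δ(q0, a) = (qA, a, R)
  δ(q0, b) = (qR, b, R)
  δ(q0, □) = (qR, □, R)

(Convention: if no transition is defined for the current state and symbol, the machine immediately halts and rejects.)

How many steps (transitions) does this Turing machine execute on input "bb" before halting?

Execution trace:
Initial: [q0]bb
Step 1: δ(q0, b) = (qR, b, R) → b[qR]b

The machine reaches the reject state qR and halts.

The machine executed 1 step before halting.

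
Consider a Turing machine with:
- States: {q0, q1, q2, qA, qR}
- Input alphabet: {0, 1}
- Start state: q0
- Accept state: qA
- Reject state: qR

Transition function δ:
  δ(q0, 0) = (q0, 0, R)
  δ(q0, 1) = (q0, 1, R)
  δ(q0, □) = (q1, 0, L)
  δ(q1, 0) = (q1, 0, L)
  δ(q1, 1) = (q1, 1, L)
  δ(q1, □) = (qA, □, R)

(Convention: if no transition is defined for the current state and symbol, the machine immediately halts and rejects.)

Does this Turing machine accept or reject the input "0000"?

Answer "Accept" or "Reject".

Execution trace:
Initial: [q0]0000
Step 1: δ(q0, 0) = (q0, 0, R) → 0[q0]000
Step 2: δ(q0, 0) = (q0, 0, R) → 00[q0]00
Step 3: δ(q0, 0) = (q0, 0, R) → 000[q0]0
Step 4: δ(q0, 0) = (q0, 0, R) → 0000[q0]□
Step 5: δ(q0, □) = (q1, 0, L) → 000[q1]00
Step 6: δ(q1, 0) = (q1, 0, L) → 00[q1]000
Step 7: δ(q1, 0) = (q1, 0, L) → 0[q1]0000
Step 8: δ(q1, 0) = (q1, 0, L) → [q1]00000
Step 9: δ(q1, 0) = (q1, 0, L) → [q1]□00000
Step 10: δ(q1, □) = (qA, □, R) → □[qA]00000

The machine reaches the accept state qA and halts.

Answer: Accept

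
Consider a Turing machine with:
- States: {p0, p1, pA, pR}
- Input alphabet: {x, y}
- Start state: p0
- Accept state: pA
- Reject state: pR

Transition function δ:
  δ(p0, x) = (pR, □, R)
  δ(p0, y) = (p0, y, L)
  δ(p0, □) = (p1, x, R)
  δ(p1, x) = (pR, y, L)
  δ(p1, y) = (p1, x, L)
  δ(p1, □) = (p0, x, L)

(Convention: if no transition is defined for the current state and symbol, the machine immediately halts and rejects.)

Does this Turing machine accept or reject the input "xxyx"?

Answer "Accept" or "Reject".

Execution trace:
Initial: [p0]xxyx
Step 1: δ(p0, x) = (pR, □, R) → □[pR]xyx

The machine reaches the reject state pR and halts.

Answer: Reject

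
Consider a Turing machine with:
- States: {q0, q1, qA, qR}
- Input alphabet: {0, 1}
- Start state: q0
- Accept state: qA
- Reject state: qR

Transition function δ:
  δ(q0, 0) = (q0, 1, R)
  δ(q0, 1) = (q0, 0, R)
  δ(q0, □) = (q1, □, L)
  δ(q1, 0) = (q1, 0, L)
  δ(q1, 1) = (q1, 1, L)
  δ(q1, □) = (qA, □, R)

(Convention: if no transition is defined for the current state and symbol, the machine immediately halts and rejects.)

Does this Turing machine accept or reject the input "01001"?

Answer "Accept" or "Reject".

Execution trace:
Initial: [q0]01001
Step 1: δ(q0, 0) = (q0, 1, R) → 1[q0]1001
Step 2: δ(q0, 1) = (q0, 0, R) → 10[q0]001
Step 3: δ(q0, 0) = (q0, 1, R) → 101[q0]01
Step 4: δ(q0, 0) = (q0, 1, R) → 1011[q0]1
Step 5: δ(q0, 1) = (q0, 0, R) → 10110[q0]□
Step 6: δ(q0, □) = (q1, □, L) → 1011[q1]0□
Step 7: δ(q1, 0) = (q1, 0, L) → 101[q1]10□
Step 8: δ(q1, 1) = (q1, 1, L) → 10[q1]110□
Step 9: δ(q1, 1) = (q1, 1, L) → 1[q1]0110□
Step 10: δ(q1, 0) = (q1, 0, L) → [q1]10110□
Step 11: δ(q1, 1) = (q1, 1, L) → [q1]□10110□
Step 12: δ(q1, □) = (qA, □, R) → □[qA]10110□

The machine reaches the accept state qA and halts.

Answer: Accept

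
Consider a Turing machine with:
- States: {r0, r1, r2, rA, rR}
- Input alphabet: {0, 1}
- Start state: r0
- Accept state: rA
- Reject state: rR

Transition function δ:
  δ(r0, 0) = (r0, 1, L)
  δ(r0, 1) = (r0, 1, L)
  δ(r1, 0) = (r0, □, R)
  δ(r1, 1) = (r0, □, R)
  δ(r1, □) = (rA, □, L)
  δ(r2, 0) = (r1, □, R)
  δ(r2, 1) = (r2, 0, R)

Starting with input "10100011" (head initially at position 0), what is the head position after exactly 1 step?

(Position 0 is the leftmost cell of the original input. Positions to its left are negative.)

Execution trace (head position shown):
Step 0: [r0]10100011  (head at position 0)
Step 1: move left → [r0]□10100011  (head at position -1)

After 1 step, the head is at position -1.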